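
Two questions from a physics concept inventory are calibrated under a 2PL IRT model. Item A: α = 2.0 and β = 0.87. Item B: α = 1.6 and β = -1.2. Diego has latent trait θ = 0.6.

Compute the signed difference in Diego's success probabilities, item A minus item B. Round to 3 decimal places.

-0.579

P(θ) = 1 / (1 + exp(−α(θ − β)))
P_A = 0.3682
P_B = 0.9468
P_A − P_B = -0.5787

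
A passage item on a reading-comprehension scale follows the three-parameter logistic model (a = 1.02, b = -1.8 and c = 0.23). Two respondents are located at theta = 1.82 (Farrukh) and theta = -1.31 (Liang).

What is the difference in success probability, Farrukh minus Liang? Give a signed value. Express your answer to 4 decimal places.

0.2720

P(theta) = c + (1 − c) · 1 / (1 + exp(−a(theta − b)))
P(Farrukh) = 0.9813  [exponent 3.6924]
P(Liang) = 0.7093  [exponent 0.4998]
Difference = 0.9813 − 0.7093 = 0.2720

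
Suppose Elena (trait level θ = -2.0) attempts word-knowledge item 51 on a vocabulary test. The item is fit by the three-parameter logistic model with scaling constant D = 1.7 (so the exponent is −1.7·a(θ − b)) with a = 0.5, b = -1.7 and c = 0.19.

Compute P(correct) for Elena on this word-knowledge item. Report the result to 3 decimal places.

P(θ) = c + (1 − c) · 1 / (1 + exp(−D·a(θ − b)))
Exponent: 1.7 × 0.5 × (-2.0 − (-1.7)) = -0.2550
1/(1 + e^{0.2550}) = 0.4366
P = 0.19 + 0.81 × 0.4366 = 0.5436

0.544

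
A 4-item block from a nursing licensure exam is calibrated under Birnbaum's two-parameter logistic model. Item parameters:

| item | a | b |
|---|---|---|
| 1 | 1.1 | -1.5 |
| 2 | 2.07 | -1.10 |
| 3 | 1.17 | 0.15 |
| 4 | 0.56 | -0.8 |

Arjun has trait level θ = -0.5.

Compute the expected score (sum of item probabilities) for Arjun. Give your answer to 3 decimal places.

2.387

P(θ) = 1 / (1 + exp(−a(θ − b)))
P_1 = 1/(1+e^{-1.1000}) = 0.7503
P_2 = 1/(1+e^{-1.2420}) = 0.7759
P_3 = 1/(1+e^{0.7605}) = 0.3185
P_4 = 1/(1+e^{-0.1680}) = 0.5419
E[score] = 0.7503 + 0.7759 + 0.3185 + 0.5419 = 2.3866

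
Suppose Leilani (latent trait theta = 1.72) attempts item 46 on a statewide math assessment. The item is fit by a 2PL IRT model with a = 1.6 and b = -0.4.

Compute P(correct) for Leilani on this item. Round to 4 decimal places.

0.9675

P(theta) = 1 / (1 + exp(−a(theta − b)))
Exponent: 1.6 × (1.72 − (-0.4)) = 3.3920
1/(1 + e^{-3.3920}) = 0.9675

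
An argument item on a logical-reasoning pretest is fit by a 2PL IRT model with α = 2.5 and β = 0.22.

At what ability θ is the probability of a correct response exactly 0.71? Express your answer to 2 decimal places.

0.58

P(θ) = 1 / (1 + exp(−α(θ − β)))
logit = ln(0.7100/0.2900) = 0.8954
θ = β + logit/(α) = 0.22 + 0.8954/2.5000 = 0.5782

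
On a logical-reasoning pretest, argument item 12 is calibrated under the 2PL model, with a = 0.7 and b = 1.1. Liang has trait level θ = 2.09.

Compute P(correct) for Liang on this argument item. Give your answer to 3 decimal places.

0.667

P(θ) = 1 / (1 + exp(−a(θ − b)))
Exponent: 0.7 × (2.09 − 1.1) = 0.6930
1/(1 + e^{-0.6930}) = 0.6666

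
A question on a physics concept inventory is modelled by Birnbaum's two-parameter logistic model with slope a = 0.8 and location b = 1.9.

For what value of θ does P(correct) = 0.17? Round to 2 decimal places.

-0.08

P(θ) = 1 / (1 + exp(−a(θ − b)))
logit = ln(0.1700/0.8300) = -1.5856
θ = b + logit/(a) = 1.9 + (-1.5856)/0.8000 = -0.0820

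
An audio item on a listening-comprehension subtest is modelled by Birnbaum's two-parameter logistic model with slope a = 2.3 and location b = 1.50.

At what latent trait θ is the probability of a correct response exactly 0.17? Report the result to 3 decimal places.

P(θ) = 1 / (1 + exp(−a(θ − b)))
logit = ln(0.1700/0.8300) = -1.5856
θ = b + logit/(a) = 1.50 + (-1.5856)/2.3000 = 0.8106

0.811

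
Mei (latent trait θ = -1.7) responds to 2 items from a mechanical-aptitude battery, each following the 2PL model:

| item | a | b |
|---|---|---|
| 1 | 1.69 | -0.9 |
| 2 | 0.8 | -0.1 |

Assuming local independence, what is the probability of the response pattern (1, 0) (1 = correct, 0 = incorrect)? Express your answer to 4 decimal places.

0.1608

P(θ) = 1 / (1 + exp(−a(θ − b)))
P_1 = 1/(1+e^{1.3520}) = 0.2055
P_2 = 1/(1+e^{1.2800}) = 0.2176
L = P_1 × (1−P_2) = 0.2055 × 0.7824 = 0.16083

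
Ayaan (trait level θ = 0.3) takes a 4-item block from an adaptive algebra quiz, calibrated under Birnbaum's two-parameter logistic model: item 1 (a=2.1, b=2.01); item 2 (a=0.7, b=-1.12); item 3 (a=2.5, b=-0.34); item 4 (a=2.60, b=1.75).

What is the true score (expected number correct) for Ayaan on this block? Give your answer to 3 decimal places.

P(θ) = 1 / (1 + exp(−a(θ − b)))
P_1 = 1/(1+e^{3.5910}) = 0.0268
P_2 = 1/(1+e^{-0.9940}) = 0.7299
P_3 = 1/(1+e^{-1.6000}) = 0.8320
P_4 = 1/(1+e^{3.7700}) = 0.0225
E[score] = 0.0268 + 0.7299 + 0.8320 + 0.0225 = 1.6113

1.611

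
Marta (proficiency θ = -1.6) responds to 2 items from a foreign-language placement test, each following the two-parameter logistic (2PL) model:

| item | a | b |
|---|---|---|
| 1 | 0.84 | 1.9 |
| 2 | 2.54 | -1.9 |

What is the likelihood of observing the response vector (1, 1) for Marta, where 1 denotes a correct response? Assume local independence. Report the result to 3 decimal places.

P(θ) = 1 / (1 + exp(−a(θ − b)))
P_1 = 1/(1+e^{2.9400}) = 0.0502
P_2 = 1/(1+e^{-0.7620}) = 0.6818
L = P_1 × P_2 = 0.0502 × 0.6818 = 0.03423

0.034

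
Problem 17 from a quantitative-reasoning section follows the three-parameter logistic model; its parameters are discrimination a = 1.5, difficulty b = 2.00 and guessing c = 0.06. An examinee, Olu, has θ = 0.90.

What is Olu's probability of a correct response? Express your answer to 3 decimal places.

P(θ) = c + (1 − c) · 1 / (1 + exp(−a(θ − b)))
Exponent: 1.5 × (0.90 − 2.00) = -1.6500
1/(1 + e^{1.6500}) = 0.1611
P = 0.06 + 0.94 × 0.1611 = 0.2114

0.211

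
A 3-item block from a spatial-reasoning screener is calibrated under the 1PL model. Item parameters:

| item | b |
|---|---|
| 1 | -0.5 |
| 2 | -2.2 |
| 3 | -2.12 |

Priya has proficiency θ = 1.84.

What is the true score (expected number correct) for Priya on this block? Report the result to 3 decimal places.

P(θ) = 1 / (1 + exp(−(θ − b)))
P_1 = 1/(1+e^{-2.3400}) = 0.9121
P_2 = 1/(1+e^{-4.0400}) = 0.9827
P_3 = 1/(1+e^{-3.9600}) = 0.9813
E[score] = 0.9121 + 0.9827 + 0.9813 = 2.8761

2.876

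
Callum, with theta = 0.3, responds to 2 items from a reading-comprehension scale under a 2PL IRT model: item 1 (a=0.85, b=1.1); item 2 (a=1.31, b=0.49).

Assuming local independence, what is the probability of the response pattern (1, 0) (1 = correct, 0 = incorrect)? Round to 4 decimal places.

0.1889

P(theta) = 1 / (1 + exp(−a(theta − b)))
P_1 = 1/(1+e^{0.6800}) = 0.3363
P_2 = 1/(1+e^{0.2489}) = 0.4381
L = P_1 × (1−P_2) = 0.3363 × 0.5619 = 0.18895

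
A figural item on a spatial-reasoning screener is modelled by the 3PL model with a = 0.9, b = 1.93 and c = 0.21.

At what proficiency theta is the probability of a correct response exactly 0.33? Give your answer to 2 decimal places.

0.02

P(theta) = c + (1 − c) · 1 / (1 + exp(−a(theta − b)))
Remove guessing floor: (0.33 − 0.21)/(1 − 0.21) = 0.1519
logit = ln(0.1519/0.8481) = -1.7198
theta = b + logit/(a) = 1.93 + (-1.7198)/0.9000 = 0.0191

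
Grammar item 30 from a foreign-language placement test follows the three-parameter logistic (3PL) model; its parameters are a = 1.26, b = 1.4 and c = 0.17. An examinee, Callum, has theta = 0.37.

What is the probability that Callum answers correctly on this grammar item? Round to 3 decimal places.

0.348

P(theta) = c + (1 − c) · 1 / (1 + exp(−a(theta − b)))
Exponent: 1.26 × (0.37 − 1.4) = -1.2978
1/(1 + e^{1.2978}) = 0.2145
P = 0.17 + 0.83 × 0.2145 = 0.3481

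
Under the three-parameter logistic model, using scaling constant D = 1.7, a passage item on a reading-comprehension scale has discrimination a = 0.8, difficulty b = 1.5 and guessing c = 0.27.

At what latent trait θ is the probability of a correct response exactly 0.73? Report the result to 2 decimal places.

1.89

P(θ) = c + (1 − c) · 1 / (1 + exp(−D·a(θ − b)))
Remove guessing floor: (0.73 − 0.27)/(1 − 0.27) = 0.6301
logit = ln(0.6301/0.3699) = 0.5328
θ = b + logit/(1.7·a) = 1.5 + 0.5328/1.3600 = 1.8918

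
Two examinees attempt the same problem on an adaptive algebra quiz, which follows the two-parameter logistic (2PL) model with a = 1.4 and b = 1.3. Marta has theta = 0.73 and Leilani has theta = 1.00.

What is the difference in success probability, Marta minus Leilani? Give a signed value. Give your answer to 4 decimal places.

P(theta) = 1 / (1 + exp(−a(theta − b)))
P(Marta) = 0.3105  [exponent -0.7980]
P(Leilani) = 0.3965  [exponent -0.4200]
Difference = 0.3105 − 0.3965 = -0.0861

-0.0861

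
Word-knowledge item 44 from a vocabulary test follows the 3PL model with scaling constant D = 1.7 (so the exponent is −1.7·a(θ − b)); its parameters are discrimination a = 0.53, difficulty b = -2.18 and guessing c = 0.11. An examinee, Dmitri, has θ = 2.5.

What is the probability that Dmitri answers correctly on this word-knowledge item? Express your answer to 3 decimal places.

P(θ) = c + (1 − c) · 1 / (1 + exp(−D·a(θ − b)))
Exponent: 1.7 × 0.53 × (2.5 − (-2.18)) = 4.2167
1/(1 + e^{-4.2167}) = 0.9855
P = 0.11 + 0.89 × 0.9855 = 0.9871

0.987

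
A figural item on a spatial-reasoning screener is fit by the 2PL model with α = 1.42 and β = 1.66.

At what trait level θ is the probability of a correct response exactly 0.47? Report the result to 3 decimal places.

P(θ) = 1 / (1 + exp(−α(θ − β)))
logit = ln(0.4700/0.5300) = -0.1201
θ = β + logit/(α) = 1.66 + (-0.1201)/1.4200 = 1.5754

1.575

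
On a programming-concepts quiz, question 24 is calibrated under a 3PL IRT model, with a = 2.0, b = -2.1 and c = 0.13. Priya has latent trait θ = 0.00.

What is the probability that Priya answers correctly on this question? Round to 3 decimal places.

0.987

P(θ) = c + (1 − c) · 1 / (1 + exp(−a(θ − b)))
Exponent: 2.0 × (0.00 − (-2.1)) = 4.2000
1/(1 + e^{-4.2000}) = 0.9852
P = 0.13 + 0.87 × 0.9852 = 0.9871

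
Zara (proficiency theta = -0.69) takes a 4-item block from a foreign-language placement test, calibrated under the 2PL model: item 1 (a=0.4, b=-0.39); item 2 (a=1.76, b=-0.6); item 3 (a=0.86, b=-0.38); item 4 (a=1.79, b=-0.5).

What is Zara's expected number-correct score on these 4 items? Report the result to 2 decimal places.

1.78

P(theta) = 1 / (1 + exp(−a(theta − b)))
P_1 = 1/(1+e^{0.1200}) = 0.4700
P_2 = 1/(1+e^{0.1584}) = 0.4605
P_3 = 1/(1+e^{0.2666}) = 0.4337
P_4 = 1/(1+e^{0.3401}) = 0.4158
E[score] = 0.4700 + 0.4605 + 0.4337 + 0.4158 = 1.7800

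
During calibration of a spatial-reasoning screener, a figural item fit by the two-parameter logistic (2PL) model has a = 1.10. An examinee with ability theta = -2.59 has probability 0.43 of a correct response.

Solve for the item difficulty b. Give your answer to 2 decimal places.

-2.33

P(theta) = 1 / (1 + exp(−a(theta − b)))
logit(0.43) = ln(0.43/0.57) = -0.2819
b = theta − logit/(a) = -2.59 − (-0.2819)/1.1000 = -2.3338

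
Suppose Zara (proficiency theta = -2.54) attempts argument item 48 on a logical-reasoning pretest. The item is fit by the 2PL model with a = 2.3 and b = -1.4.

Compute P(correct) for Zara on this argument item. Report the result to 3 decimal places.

P(theta) = 1 / (1 + exp(−a(theta − b)))
Exponent: 2.3 × (-2.54 − (-1.4)) = -2.6220
1/(1 + e^{2.6220}) = 0.0677

0.068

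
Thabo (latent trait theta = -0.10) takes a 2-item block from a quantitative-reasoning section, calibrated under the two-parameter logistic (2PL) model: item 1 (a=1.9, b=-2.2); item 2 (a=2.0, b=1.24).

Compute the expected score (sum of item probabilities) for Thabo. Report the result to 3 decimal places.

1.046

P(theta) = 1 / (1 + exp(−a(theta − b)))
P_1 = 1/(1+e^{-3.9900}) = 0.9818
P_2 = 1/(1+e^{2.6800}) = 0.0642
E[score] = 0.9818 + 0.0642 = 1.0460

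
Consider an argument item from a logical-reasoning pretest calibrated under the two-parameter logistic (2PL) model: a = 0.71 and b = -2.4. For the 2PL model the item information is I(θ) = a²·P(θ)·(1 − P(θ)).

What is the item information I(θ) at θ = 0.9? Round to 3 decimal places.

P = 1/(1+e^{-2.3430}) = 0.9124
P(1−P) = 0.9124 × 0.0876 = 0.0799
I = a² × P(1−P) = 0.71² × 0.0799 = 0.04030

0.040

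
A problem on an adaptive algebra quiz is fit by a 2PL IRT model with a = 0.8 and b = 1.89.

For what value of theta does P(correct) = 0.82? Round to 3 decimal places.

3.785

P(theta) = 1 / (1 + exp(−a(theta − b)))
logit = ln(0.8200/0.1800) = 1.5163
theta = b + logit/(a) = 1.89 + 1.5163/0.8000 = 3.7854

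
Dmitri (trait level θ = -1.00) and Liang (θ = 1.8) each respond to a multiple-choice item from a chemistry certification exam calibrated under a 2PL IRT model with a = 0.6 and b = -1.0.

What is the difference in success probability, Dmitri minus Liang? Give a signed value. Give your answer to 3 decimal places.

P(θ) = 1 / (1 + exp(−a(θ − b)))
P(Dmitri) = 0.5000  [exponent 0.0000]
P(Liang) = 0.8429  [exponent 1.6800]
Difference = 0.5000 − 0.8429 = -0.3429

-0.343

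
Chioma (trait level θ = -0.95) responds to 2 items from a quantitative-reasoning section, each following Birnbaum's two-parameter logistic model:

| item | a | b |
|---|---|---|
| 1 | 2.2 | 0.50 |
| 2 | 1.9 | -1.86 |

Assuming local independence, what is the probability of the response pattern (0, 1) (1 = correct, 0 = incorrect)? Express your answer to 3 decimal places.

P(θ) = 1 / (1 + exp(−a(θ − b)))
P_1 = 1/(1+e^{3.1900}) = 0.0395
P_2 = 1/(1+e^{-1.7290}) = 0.8493
L = (1−P_1) × P_2 = 0.9605 × 0.8493 = 0.81570

0.816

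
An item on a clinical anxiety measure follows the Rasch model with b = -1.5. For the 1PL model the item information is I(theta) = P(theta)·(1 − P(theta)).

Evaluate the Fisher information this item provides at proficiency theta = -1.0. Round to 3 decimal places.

0.235

P = 1/(1+e^{-0.5000}) = 0.6225
P(1−P) = 0.6225 × 0.3775 = 0.2350
I = P(1−P) = 0.23500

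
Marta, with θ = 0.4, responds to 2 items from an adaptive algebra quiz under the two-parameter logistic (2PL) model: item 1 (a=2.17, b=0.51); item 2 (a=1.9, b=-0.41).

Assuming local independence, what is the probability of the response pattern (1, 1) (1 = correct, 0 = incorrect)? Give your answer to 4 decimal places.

P(θ) = 1 / (1 + exp(−a(θ − b)))
P_1 = 1/(1+e^{0.2387}) = 0.4406
P_2 = 1/(1+e^{-1.5390}) = 0.8233
L = P_1 × P_2 = 0.4406 × 0.8233 = 0.36276

0.3628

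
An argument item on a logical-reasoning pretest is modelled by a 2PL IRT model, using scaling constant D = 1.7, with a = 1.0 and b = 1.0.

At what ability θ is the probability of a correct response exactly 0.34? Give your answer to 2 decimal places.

0.61

P(θ) = 1 / (1 + exp(−D·a(θ − b)))
logit = ln(0.3400/0.6600) = -0.6633
θ = b + logit/(1.7·a) = 1.0 + (-0.6633)/1.7000 = 0.6098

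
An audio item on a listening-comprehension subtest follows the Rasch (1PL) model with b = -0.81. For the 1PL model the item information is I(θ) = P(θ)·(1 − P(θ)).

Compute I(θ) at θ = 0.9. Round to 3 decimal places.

P = 1/(1+e^{-1.7100}) = 0.8468
P(1−P) = 0.8468 × 0.1532 = 0.1297
I = P(1−P) = 0.12970

0.130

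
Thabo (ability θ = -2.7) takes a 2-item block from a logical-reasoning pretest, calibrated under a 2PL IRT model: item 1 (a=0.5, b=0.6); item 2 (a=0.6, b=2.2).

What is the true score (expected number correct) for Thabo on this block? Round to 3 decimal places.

0.211

P(θ) = 1 / (1 + exp(−a(θ − b)))
P_1 = 1/(1+e^{1.6500}) = 0.1611
P_2 = 1/(1+e^{2.9400}) = 0.0502
E[score] = 0.1611 + 0.0502 = 0.2113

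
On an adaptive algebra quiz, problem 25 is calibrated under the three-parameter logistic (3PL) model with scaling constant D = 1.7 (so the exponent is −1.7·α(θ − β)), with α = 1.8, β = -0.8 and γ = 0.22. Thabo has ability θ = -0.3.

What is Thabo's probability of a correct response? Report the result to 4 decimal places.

P(θ) = γ + (1 − γ) · 1 / (1 + exp(−D·α(θ − β)))
Exponent: 1.7 × 1.8 × (-0.3 − (-0.8)) = 1.5300
1/(1 + e^{-1.5300}) = 0.8220
P = 0.22 + 0.78 × 0.8220 = 0.8612

0.8612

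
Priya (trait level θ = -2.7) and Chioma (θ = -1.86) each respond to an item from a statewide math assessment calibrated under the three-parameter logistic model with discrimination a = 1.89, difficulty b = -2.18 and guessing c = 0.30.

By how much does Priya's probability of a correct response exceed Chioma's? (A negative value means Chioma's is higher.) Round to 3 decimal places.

-0.262

P(θ) = c + (1 − c) · 1 / (1 + exp(−a(θ − b)))
P(Priya) = 0.4906  [exponent -0.9828]
P(Chioma) = 0.7527  [exponent 0.6048]
Difference = 0.4906 − 0.7527 = -0.2621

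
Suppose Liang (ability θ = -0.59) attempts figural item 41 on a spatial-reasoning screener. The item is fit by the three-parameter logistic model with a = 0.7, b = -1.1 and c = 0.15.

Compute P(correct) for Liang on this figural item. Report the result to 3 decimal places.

0.650

P(θ) = c + (1 − c) · 1 / (1 + exp(−a(θ − b)))
Exponent: 0.7 × (-0.59 − (-1.1)) = 0.3570
1/(1 + e^{-0.3570}) = 0.5883
P = 0.15 + 0.85 × 0.5883 = 0.6501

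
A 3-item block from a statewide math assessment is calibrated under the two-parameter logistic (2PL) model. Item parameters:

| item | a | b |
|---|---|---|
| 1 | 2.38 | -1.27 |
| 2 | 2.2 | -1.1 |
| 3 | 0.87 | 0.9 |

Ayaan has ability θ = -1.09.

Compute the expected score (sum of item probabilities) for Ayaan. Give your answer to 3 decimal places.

1.261

P(θ) = 1 / (1 + exp(−a(θ − b)))
P_1 = 1/(1+e^{-0.4284}) = 0.6055
P_2 = 1/(1+e^{-0.0220}) = 0.5055
P_3 = 1/(1+e^{1.7313}) = 0.1504
E[score] = 0.6055 + 0.5055 + 0.1504 = 1.2614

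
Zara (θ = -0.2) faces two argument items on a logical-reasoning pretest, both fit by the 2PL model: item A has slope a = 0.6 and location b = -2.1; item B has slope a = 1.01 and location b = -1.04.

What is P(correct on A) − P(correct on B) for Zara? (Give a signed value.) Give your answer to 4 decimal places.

0.0574

P(θ) = 1 / (1 + exp(−a(θ − b)))
P_A = 0.7577
P_B = 0.7002
P_A − P_B = 0.0574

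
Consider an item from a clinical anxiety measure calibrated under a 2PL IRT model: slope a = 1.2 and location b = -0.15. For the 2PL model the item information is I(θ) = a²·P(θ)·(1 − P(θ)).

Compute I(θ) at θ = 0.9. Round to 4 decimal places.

P = 1/(1+e^{-1.2600}) = 0.7790
P(1−P) = 0.7790 × 0.2210 = 0.1721
I = a² × P(1−P) = 1.2² × 0.1721 = 0.24789

0.2479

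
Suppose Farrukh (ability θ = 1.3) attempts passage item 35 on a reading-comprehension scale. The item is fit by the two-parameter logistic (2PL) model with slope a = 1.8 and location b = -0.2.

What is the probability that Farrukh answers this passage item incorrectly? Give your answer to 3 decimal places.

0.063

P(θ) = 1 / (1 + exp(−a(θ − b)))
Exponent: 1.8 × (1.3 − (-0.2)) = 2.7000
1/(1 + e^{-2.7000}) = 0.9370
P(incorrect) = 1 − 0.9370 = 0.0630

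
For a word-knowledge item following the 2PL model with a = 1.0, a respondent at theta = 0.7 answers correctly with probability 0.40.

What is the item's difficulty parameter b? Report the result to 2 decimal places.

P(theta) = 1 / (1 + exp(−a(theta − b)))
logit(0.40) = ln(0.40/0.60) = -0.4055
b = theta − logit/(a) = 0.7 − (-0.4055)/1.0000 = 1.1055

1.11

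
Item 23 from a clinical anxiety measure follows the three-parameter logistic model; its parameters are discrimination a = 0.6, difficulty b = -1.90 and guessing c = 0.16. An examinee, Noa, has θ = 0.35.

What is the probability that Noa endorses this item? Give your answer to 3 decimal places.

0.827

P(θ) = c + (1 − c) · 1 / (1 + exp(−a(θ − b)))
Exponent: 0.6 × (0.35 − (-1.90)) = 1.3500
1/(1 + e^{-1.3500}) = 0.7941
P = 0.16 + 0.84 × 0.7941 = 0.8271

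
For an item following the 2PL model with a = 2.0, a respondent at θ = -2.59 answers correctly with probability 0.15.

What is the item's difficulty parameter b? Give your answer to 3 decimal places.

P(θ) = 1 / (1 + exp(−a(θ − b)))
logit(0.15) = ln(0.15/0.85) = -1.7346
b = θ − logit/(a) = -2.59 − (-1.7346)/2.0000 = -1.7227

-1.723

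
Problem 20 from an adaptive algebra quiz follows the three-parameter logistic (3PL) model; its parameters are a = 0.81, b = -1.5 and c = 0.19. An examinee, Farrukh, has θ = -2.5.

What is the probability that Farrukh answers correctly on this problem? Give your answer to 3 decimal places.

P(θ) = c + (1 − c) · 1 / (1 + exp(−a(θ − b)))
Exponent: 0.81 × (-2.5 − (-1.5)) = -0.8100
1/(1 + e^{0.8100}) = 0.3079
P = 0.19 + 0.81 × 0.3079 = 0.4394

0.439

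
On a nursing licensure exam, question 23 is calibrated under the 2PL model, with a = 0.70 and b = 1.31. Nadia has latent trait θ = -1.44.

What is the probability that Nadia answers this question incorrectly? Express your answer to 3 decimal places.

0.873

P(θ) = 1 / (1 + exp(−a(θ − b)))
Exponent: 0.70 × (-1.44 − 1.31) = -1.9250
1/(1 + e^{1.9250}) = 0.1273
P(incorrect) = 1 − 0.1273 = 0.8727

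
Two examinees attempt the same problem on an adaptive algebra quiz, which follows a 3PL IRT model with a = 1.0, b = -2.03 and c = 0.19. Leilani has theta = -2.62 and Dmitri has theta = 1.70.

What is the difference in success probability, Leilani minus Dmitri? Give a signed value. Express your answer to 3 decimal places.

-0.502

P(theta) = c + (1 − c) · 1 / (1 + exp(−a(theta − b)))
P(Leilani) = 0.4789  [exponent -0.5900]
P(Dmitri) = 0.9810  [exponent 3.7300]
Difference = 0.4789 − 0.9810 = -0.5021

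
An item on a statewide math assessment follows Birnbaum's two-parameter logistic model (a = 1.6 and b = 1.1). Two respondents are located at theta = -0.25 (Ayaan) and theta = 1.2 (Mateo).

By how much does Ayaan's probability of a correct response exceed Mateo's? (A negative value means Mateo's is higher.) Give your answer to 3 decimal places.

-0.437

P(theta) = 1 / (1 + exp(−a(theta − b)))
P(Ayaan) = 0.1034  [exponent -2.1600]
P(Mateo) = 0.5399  [exponent 0.1600]
Difference = 0.1034 − 0.5399 = -0.4365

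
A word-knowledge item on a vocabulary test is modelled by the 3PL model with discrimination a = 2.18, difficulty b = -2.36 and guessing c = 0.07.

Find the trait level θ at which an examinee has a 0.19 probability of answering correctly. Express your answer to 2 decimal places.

P(θ) = c + (1 − c) · 1 / (1 + exp(−a(θ − b)))
Remove guessing floor: (0.19 − 0.07)/(1 − 0.07) = 0.1290
logit = ln(0.1290/0.8710) = -1.9095
θ = b + logit/(a) = -2.36 + (-1.9095)/2.1800 = -3.2359

-3.24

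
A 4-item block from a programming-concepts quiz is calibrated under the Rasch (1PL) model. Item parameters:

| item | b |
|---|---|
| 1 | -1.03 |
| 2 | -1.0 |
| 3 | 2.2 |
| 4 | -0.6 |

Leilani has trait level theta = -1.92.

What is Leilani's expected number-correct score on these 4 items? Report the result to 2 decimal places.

0.80

P(theta) = 1 / (1 + exp(−(theta − b)))
P_1 = 1/(1+e^{0.8900}) = 0.2911
P_2 = 1/(1+e^{0.9200}) = 0.2850
P_3 = 1/(1+e^{4.1200}) = 0.0160
P_4 = 1/(1+e^{1.3200}) = 0.2108
E[score] = 0.2911 + 0.2850 + 0.0160 + 0.2108 = 0.8029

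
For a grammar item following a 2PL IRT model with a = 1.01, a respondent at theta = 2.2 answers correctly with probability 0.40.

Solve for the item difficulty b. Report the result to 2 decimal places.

2.60

P(theta) = 1 / (1 + exp(−a(theta − b)))
logit(0.40) = ln(0.40/0.60) = -0.4055
b = theta − logit/(a) = 2.2 − (-0.4055)/1.0100 = 2.6015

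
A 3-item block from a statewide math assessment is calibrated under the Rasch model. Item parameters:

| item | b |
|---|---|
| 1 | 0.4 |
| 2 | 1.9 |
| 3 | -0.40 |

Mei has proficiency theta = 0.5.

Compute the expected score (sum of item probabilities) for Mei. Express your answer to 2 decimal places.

P(theta) = 1 / (1 + exp(−(theta − b)))
P_1 = 1/(1+e^{-0.1000}) = 0.5250
P_2 = 1/(1+e^{1.4000}) = 0.1978
P_3 = 1/(1+e^{-0.9000}) = 0.7109
E[score] = 0.5250 + 0.1978 + 0.7109 = 1.4337

1.43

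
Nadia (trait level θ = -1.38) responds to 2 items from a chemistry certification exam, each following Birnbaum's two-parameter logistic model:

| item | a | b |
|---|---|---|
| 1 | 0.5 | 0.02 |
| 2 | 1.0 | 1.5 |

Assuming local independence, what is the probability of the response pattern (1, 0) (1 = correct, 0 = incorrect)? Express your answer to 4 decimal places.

0.3142

P(θ) = 1 / (1 + exp(−a(θ − b)))
P_1 = 1/(1+e^{0.7000}) = 0.3318
P_2 = 1/(1+e^{2.8800}) = 0.0532
L = P_1 × (1−P_2) = 0.3318 × 0.9468 = 0.31418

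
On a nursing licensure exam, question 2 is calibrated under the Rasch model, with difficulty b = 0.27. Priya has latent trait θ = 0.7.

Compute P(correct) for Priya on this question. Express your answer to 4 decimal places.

0.6059

P(θ) = 1 / (1 + exp(−(θ − b)))
Exponent: (0.7 − 0.27) = 0.4300
1/(1 + e^{-0.4300}) = 0.6059
P = 0.6059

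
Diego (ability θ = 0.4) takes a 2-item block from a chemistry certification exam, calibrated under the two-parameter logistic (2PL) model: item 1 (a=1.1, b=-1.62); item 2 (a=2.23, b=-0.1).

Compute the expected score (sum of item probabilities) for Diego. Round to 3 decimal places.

P(θ) = 1 / (1 + exp(−a(θ − b)))
P_1 = 1/(1+e^{-2.2220}) = 0.9022
P_2 = 1/(1+e^{-1.1150}) = 0.7531
E[score] = 0.9022 + 0.7531 = 1.6553

1.655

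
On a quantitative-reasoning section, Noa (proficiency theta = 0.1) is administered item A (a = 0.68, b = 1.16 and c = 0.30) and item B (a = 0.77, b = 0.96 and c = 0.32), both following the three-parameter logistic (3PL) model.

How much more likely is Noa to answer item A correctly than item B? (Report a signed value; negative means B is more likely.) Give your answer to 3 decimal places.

P(theta) = c + (1 − c) · 1 / (1 + exp(−a(theta − b)))
P_A = 0.5291
P_B = 0.5514
P_A − P_B = -0.0223

-0.022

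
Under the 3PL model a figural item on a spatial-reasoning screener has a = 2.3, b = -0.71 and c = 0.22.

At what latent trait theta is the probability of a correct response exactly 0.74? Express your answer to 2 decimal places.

-0.41

P(theta) = c + (1 − c) · 1 / (1 + exp(−a(theta − b)))
Remove guessing floor: (0.74 − 0.22)/(1 − 0.22) = 0.6667
logit = ln(0.6667/0.3333) = 0.6931
theta = b + logit/(a) = -0.71 + 0.6931/2.3000 = -0.4086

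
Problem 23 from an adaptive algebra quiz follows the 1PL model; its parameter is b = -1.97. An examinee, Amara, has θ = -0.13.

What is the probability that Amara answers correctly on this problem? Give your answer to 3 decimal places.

P(θ) = 1 / (1 + exp(−(θ − b)))
Exponent: (-0.13 − (-1.97)) = 1.8400
1/(1 + e^{-1.8400}) = 0.8629
P = 0.8629

0.863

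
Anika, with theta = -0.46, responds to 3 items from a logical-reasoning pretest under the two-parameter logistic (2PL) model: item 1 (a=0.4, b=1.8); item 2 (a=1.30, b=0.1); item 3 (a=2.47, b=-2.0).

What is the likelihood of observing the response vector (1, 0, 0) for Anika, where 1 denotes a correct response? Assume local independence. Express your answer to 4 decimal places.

0.0042

P(theta) = 1 / (1 + exp(−a(theta − b)))
P_1 = 1/(1+e^{0.9040}) = 0.2882
P_2 = 1/(1+e^{0.7280}) = 0.3256
P_3 = 1/(1+e^{-3.8038}) = 0.9782
L = P_1 × (1−P_2) × (1−P_3) = 0.2882 × 0.6744 × 0.0218 = 0.00424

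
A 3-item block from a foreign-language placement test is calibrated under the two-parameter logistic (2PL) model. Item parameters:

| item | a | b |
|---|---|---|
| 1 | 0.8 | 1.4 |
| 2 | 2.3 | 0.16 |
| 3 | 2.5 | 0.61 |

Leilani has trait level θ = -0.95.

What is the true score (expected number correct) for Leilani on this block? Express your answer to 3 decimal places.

0.224

P(θ) = 1 / (1 + exp(−a(θ − b)))
P_1 = 1/(1+e^{1.8800}) = 0.1324
P_2 = 1/(1+e^{2.5530}) = 0.0722
P_3 = 1/(1+e^{3.9000}) = 0.0198
E[score] = 0.1324 + 0.0722 + 0.0198 = 0.2245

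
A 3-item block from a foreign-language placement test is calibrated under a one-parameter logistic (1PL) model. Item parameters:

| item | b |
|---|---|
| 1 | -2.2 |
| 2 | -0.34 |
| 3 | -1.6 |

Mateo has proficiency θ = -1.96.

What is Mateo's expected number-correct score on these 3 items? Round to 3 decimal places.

1.136

P(θ) = 1 / (1 + exp(−(θ − b)))
P_1 = 1/(1+e^{-0.2400}) = 0.5597
P_2 = 1/(1+e^{1.6200}) = 0.1652
P_3 = 1/(1+e^{0.3600}) = 0.4110
E[score] = 0.5597 + 0.1652 + 0.4110 = 1.1359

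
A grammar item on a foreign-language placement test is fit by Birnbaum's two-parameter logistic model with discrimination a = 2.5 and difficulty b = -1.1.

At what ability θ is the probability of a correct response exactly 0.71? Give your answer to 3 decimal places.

-0.742

P(θ) = 1 / (1 + exp(−a(θ − b)))
logit = ln(0.7100/0.2900) = 0.8954
θ = b + logit/(a) = -1.1 + 0.8954/2.5000 = -0.7418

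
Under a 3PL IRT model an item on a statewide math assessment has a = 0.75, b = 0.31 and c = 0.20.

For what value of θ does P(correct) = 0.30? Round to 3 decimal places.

P(θ) = c + (1 − c) · 1 / (1 + exp(−a(θ − b)))
Remove guessing floor: (0.30 − 0.20)/(1 − 0.20) = 0.1250
logit = ln(0.1250/0.8750) = -1.9459
θ = b + logit/(a) = 0.31 + (-1.9459)/0.7500 = -2.2845

-2.285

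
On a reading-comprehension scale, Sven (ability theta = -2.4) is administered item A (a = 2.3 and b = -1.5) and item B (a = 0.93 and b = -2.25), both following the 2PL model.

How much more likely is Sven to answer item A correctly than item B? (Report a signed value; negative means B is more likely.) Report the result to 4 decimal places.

-0.3531

P(theta) = 1 / (1 + exp(−a(theta − b)))
P_A = 0.1120
P_B = 0.4652
P_A − P_B = -0.3531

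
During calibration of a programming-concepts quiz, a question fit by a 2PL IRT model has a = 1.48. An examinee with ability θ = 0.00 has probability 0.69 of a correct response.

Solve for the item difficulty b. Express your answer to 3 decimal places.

-0.541

P(θ) = 1 / (1 + exp(−a(θ − b)))
logit(0.69) = ln(0.69/0.31) = 0.8001
b = θ − logit/(a) = 0.00 − 0.8001/1.4800 = -0.5406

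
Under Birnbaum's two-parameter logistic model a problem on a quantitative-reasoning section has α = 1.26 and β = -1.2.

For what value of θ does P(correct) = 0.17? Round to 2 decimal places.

P(θ) = 1 / (1 + exp(−α(θ − β)))
logit = ln(0.1700/0.8300) = -1.5856
θ = β + logit/(α) = -1.2 + (-1.5856)/1.2600 = -2.4584

-2.46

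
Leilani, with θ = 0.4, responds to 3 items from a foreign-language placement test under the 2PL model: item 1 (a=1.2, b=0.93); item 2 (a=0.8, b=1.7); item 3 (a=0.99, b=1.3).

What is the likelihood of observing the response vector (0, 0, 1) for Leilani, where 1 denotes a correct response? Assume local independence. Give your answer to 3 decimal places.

0.141

P(θ) = 1 / (1 + exp(−a(θ − b)))
P_1 = 1/(1+e^{0.6360}) = 0.3462
P_2 = 1/(1+e^{1.0400}) = 0.2611
P_3 = 1/(1+e^{0.8910}) = 0.2909
L = (1−P_1) × (1−P_2) × P_3 = 0.6538 × 0.7389 × 0.2909 = 0.14053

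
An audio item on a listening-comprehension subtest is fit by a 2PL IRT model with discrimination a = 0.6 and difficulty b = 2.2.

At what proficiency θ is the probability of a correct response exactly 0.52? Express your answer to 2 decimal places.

2.33

P(θ) = 1 / (1 + exp(−a(θ − b)))
logit = ln(0.5200/0.4800) = 0.0800
θ = b + logit/(a) = 2.2 + 0.0800/0.6000 = 2.3334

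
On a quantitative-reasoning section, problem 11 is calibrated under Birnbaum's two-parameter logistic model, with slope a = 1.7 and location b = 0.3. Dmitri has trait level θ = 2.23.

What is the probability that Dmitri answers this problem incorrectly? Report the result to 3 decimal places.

P(θ) = 1 / (1 + exp(−a(θ − b)))
Exponent: 1.7 × (2.23 − 0.3) = 3.2810
1/(1 + e^{-3.2810}) = 0.9638
P(incorrect) = 1 − 0.9638 = 0.0362

0.036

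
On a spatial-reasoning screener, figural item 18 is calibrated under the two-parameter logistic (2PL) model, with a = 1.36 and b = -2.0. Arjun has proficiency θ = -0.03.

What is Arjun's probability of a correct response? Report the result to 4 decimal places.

P(θ) = 1 / (1 + exp(−a(θ − b)))
Exponent: 1.36 × (-0.03 − (-2.0)) = 2.6792
1/(1 + e^{-2.6792}) = 0.9358

0.9358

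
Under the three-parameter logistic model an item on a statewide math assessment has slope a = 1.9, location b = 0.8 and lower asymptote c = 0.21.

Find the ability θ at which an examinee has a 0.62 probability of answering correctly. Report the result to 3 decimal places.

0.840

P(θ) = c + (1 − c) · 1 / (1 + exp(−a(θ − b)))
Remove guessing floor: (0.62 − 0.21)/(1 − 0.21) = 0.5190
logit = ln(0.5190/0.4810) = 0.0760
θ = b + logit/(a) = 0.8 + 0.0760/1.9000 = 0.8400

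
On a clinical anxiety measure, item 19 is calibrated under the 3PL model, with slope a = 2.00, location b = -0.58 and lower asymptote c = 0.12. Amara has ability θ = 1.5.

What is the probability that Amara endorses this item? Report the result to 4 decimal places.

0.9865

P(θ) = c + (1 − c) · 1 / (1 + exp(−a(θ − b)))
Exponent: 2.00 × (1.5 − (-0.58)) = 4.1600
1/(1 + e^{-4.1600}) = 0.9846
P = 0.12 + 0.88 × 0.9846 = 0.9865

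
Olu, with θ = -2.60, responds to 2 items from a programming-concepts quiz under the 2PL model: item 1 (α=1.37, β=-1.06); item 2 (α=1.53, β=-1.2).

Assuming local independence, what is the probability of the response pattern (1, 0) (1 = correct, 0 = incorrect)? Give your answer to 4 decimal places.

P(θ) = 1 / (1 + exp(−α(θ − β)))
P_1 = 1/(1+e^{2.1098}) = 0.1081
P_2 = 1/(1+e^{2.1420}) = 0.1051
L = P_1 × (1−P_2) = 0.1081 × 0.8949 = 0.09678

0.0968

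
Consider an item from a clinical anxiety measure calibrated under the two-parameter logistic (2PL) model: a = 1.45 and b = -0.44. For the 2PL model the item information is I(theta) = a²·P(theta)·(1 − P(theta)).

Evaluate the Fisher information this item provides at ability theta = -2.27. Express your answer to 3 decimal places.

P = 1/(1+e^{2.6535}) = 0.0658
P(1−P) = 0.0658 × 0.9342 = 0.0614
I = a² × P(1−P) = 1.45² × 0.0614 = 0.12919

0.129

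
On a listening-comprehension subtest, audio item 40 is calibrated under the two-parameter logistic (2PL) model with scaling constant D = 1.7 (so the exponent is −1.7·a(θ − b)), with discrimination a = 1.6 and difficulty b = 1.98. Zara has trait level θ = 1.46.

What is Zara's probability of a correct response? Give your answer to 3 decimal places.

P(θ) = 1 / (1 + exp(−D·a(θ − b)))
Exponent: 1.7 × 1.6 × (1.46 − 1.98) = -1.4144
1/(1 + e^{1.4144}) = 0.1955
P = 0.1955

0.196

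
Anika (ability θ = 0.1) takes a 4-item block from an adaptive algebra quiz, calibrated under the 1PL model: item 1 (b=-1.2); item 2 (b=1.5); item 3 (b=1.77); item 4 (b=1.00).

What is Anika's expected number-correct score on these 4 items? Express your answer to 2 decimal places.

P(θ) = 1 / (1 + exp(−(θ − b)))
P_1 = 1/(1+e^{-1.3000}) = 0.7858
P_2 = 1/(1+e^{1.4000}) = 0.1978
P_3 = 1/(1+e^{1.6700}) = 0.1584
P_4 = 1/(1+e^{0.9000}) = 0.2891
E[score] = 0.7858 + 0.1978 + 0.1584 + 0.2891 = 1.4311

1.43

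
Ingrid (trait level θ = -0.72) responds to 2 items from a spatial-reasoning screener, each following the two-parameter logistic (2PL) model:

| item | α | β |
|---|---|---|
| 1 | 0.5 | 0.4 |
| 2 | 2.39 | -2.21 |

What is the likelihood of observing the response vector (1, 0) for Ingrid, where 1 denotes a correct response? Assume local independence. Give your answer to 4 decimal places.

P(θ) = 1 / (1 + exp(−α(θ − β)))
P_1 = 1/(1+e^{0.5600}) = 0.3635
P_2 = 1/(1+e^{-3.5611}) = 0.9724
L = P_1 × (1−P_2) = 0.3635 × 0.0276 = 0.01004

0.0100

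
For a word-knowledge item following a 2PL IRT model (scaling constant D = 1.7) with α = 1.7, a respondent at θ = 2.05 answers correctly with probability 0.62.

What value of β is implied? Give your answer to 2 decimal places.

1.88

P(θ) = 1 / (1 + exp(−D·α(θ − β)))
logit(0.62) = ln(0.62/0.38) = 0.4895
β = θ − logit/(1.7·α) = 2.05 − 0.4895/2.8900 = 1.8806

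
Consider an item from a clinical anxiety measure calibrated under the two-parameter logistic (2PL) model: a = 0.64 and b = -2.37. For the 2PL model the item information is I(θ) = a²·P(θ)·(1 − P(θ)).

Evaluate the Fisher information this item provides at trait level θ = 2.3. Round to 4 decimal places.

0.0187

P = 1/(1+e^{-2.9888}) = 0.9521
P(1−P) = 0.9521 × 0.0479 = 0.0456
I = a² × P(1−P) = 0.64² × 0.0456 = 0.01869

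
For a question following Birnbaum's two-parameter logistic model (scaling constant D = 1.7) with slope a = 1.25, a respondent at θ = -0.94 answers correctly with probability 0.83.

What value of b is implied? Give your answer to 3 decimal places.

-1.686

P(θ) = 1 / (1 + exp(−D·a(θ − b)))
logit(0.83) = ln(0.83/0.17) = 1.5856
b = θ − logit/(1.7·a) = -0.94 − 1.5856/2.1250 = -1.6862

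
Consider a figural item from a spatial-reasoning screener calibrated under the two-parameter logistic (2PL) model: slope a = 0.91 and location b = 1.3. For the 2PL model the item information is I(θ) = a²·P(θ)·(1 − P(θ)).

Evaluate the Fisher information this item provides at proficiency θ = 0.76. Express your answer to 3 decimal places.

0.195

P = 1/(1+e^{0.4914}) = 0.3796
P(1−P) = 0.3796 × 0.6204 = 0.2355
I = a² × P(1−P) = 0.91² × 0.2355 = 0.19501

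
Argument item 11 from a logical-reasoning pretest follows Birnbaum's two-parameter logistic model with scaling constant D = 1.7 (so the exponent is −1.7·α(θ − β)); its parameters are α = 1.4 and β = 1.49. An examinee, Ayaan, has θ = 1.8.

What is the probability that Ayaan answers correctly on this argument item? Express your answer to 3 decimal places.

P(θ) = 1 / (1 + exp(−D·α(θ − β)))
Exponent: 1.7 × 1.4 × (1.8 − 1.49) = 0.7378
1/(1 + e^{-0.7378}) = 0.6765
P = 0.6765

0.677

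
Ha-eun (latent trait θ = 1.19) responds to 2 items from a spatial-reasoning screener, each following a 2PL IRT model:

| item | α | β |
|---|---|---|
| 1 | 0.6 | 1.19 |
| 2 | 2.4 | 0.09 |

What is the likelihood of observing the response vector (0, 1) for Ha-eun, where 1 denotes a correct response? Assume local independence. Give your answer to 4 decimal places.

P(θ) = 1 / (1 + exp(−α(θ − β)))
P_1 = 1/(1+e^{0.0000}) = 0.5000
P_2 = 1/(1+e^{-2.6400}) = 0.9334
L = (1−P_1) × P_2 = 0.5000 × 0.9334 = 0.46670

0.4667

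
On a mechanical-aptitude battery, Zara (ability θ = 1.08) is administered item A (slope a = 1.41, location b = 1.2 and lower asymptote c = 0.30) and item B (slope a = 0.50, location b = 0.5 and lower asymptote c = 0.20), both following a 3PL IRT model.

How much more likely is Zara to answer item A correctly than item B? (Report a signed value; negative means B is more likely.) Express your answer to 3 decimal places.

P(θ) = c + (1 − c) · 1 / (1 + exp(−a(θ − b)))
P_A = 0.6205
P_B = 0.6576
P_A − P_B = -0.0371

-0.037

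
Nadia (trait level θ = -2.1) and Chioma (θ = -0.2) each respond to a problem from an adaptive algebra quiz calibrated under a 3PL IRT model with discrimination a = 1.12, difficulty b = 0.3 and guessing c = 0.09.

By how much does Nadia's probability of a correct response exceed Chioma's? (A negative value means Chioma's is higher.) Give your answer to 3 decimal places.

P(θ) = c + (1 − c) · 1 / (1 + exp(−a(θ − b)))
P(Nadia) = 0.1480  [exponent -2.6880]
P(Chioma) = 0.4208  [exponent -0.5600]
Difference = 0.1480 − 0.4208 = -0.2729

-0.273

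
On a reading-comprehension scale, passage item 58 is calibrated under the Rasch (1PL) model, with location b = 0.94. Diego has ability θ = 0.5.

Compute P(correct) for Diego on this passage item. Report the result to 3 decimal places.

P(θ) = 1 / (1 + exp(−(θ − b)))
Exponent: (0.5 − 0.94) = -0.4400
1/(1 + e^{0.4400}) = 0.3917
P = 0.3917

0.392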